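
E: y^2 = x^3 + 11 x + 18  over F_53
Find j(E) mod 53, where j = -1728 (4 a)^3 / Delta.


Delta = -16(4 a^3 + 27 b^2) mod 53 = 45
-1728 * (4 a)^3 = -1728 * (4*11)^3 mod 53 = 8
j = 8 * 45^(-1) mod 53 = 52

j = 52 (mod 53)


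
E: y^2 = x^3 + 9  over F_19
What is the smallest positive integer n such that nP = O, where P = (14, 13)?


Compute successive multiples of P until we hit O:
  1P = (14, 13)
  2P = (17, 1)
  3P = (4, 4)
  4P = (2, 13)
  5P = (3, 6)
  6P = (9, 4)
  7P = (0, 16)
  8P = (16, 1)
  ... (continuing to 21P)
  21P = O

ord(P) = 21


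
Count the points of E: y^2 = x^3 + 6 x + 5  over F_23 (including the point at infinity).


For each x in F_23, count y with y^2 = x^3 + 6 x + 5 mod 23:
  x = 1: RHS = 12, y in [9, 14]  -> 2 point(s)
  x = 2: RHS = 2, y in [5, 18]  -> 2 point(s)
  x = 3: RHS = 4, y in [2, 21]  -> 2 point(s)
  x = 4: RHS = 1, y in [1, 22]  -> 2 point(s)
  x = 6: RHS = 4, y in [2, 21]  -> 2 point(s)
  x = 8: RHS = 13, y in [6, 17]  -> 2 point(s)
  x = 9: RHS = 6, y in [11, 12]  -> 2 point(s)
  x = 13: RHS = 3, y in [7, 16]  -> 2 point(s)
  x = 14: RHS = 4, y in [2, 21]  -> 2 point(s)
  x = 17: RHS = 6, y in [11, 12]  -> 2 point(s)
  x = 19: RHS = 9, y in [3, 20]  -> 2 point(s)
  x = 20: RHS = 6, y in [11, 12]  -> 2 point(s)
  x = 21: RHS = 8, y in [10, 13]  -> 2 point(s)
Affine points: 26. Add the point at infinity: total = 27.

#E(F_23) = 27


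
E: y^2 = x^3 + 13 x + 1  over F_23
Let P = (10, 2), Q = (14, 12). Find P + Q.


P != Q, so use the chord formula.
s = (y2 - y1) / (x2 - x1) = (10) / (4) mod 23 = 14
x3 = s^2 - x1 - x2 mod 23 = 14^2 - 10 - 14 = 11
y3 = s (x1 - x3) - y1 mod 23 = 14 * (10 - 11) - 2 = 7

P + Q = (11, 7)


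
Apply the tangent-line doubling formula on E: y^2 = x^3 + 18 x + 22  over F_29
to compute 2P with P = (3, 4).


Doubling: s = (3 x1^2 + a) / (2 y1)
s = (3*3^2 + 18) / (2*4) mod 29 = 2
x3 = s^2 - 2 x1 mod 29 = 2^2 - 2*3 = 27
y3 = s (x1 - x3) - y1 mod 29 = 2 * (3 - 27) - 4 = 6

2P = (27, 6)


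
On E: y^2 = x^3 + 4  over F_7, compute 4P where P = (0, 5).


k = 4 = 100_2 (binary, LSB first: 001)
Double-and-add from P = (0, 5):
  bit 0 = 0: acc unchanged = O
  bit 1 = 0: acc unchanged = O
  bit 2 = 1: acc = O + (0, 5) = (0, 5)

4P = (0, 5)


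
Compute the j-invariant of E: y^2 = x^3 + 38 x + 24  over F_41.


Delta = -16(4 a^3 + 27 b^2) mod 41 = 3
-1728 * (4 a)^3 = -1728 * (4*38)^3 mod 41 = 36
j = 36 * 3^(-1) mod 41 = 12

j = 12 (mod 41)


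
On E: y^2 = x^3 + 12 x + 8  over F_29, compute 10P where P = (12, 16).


k = 10 = 1010_2 (binary, LSB first: 0101)
Double-and-add from P = (12, 16):
  bit 0 = 0: acc unchanged = O
  bit 1 = 1: acc = O + (14, 7) = (14, 7)
  bit 2 = 0: acc unchanged = (14, 7)
  bit 3 = 1: acc = (14, 7) + (8, 23) = (27, 18)

10P = (27, 18)


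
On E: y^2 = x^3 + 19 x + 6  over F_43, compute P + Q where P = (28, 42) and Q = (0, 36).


P != Q, so use the chord formula.
s = (y2 - y1) / (x2 - x1) = (37) / (15) mod 43 = 34
x3 = s^2 - x1 - x2 mod 43 = 34^2 - 28 - 0 = 10
y3 = s (x1 - x3) - y1 mod 43 = 34 * (28 - 10) - 42 = 11

P + Q = (10, 11)


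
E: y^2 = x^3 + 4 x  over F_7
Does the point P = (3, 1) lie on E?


Check whether y^2 = x^3 + 4 x + 0 (mod 7) for (x, y) = (3, 1).
LHS: y^2 = 1^2 mod 7 = 1
RHS: x^3 + 4 x + 0 = 3^3 + 4*3 + 0 mod 7 = 4
LHS != RHS

No, not on the curve


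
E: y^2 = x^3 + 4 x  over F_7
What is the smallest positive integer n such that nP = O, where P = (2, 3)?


Compute successive multiples of P until we hit O:
  1P = (2, 3)
  2P = (0, 0)
  3P = (2, 4)
  4P = O

ord(P) = 4


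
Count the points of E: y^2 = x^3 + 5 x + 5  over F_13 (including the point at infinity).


For each x in F_13, count y with y^2 = x^3 + 5 x + 5 mod 13:
  x = 2: RHS = 10, y in [6, 7]  -> 2 point(s)
  x = 5: RHS = 12, y in [5, 8]  -> 2 point(s)
  x = 6: RHS = 4, y in [2, 11]  -> 2 point(s)
  x = 9: RHS = 12, y in [5, 8]  -> 2 point(s)
  x = 11: RHS = 0, y in [0]  -> 1 point(s)
  x = 12: RHS = 12, y in [5, 8]  -> 2 point(s)
Affine points: 11. Add the point at infinity: total = 12.

#E(F_13) = 12


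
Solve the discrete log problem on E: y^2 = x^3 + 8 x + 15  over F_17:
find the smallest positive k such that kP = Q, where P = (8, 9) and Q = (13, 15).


Enumerate multiples of P until we hit Q = (13, 15):
  1P = (8, 9)
  2P = (0, 10)
  3P = (13, 15)
Match found at i = 3.

k = 3


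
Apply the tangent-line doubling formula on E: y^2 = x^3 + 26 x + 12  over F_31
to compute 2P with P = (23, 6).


Doubling: s = (3 x1^2 + a) / (2 y1)
s = (3*23^2 + 26) / (2*6) mod 31 = 13
x3 = s^2 - 2 x1 mod 31 = 13^2 - 2*23 = 30
y3 = s (x1 - x3) - y1 mod 31 = 13 * (23 - 30) - 6 = 27

2P = (30, 27)


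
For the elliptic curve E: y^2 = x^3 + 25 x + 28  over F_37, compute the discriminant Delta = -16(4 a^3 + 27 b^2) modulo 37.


4 a^3 + 27 b^2 = 4*25^3 + 27*28^2 = 62500 + 21168 = 83668
Delta = -16 * (83668) = -1338688
Delta mod 37 = 9

Delta = 9 (mod 37)


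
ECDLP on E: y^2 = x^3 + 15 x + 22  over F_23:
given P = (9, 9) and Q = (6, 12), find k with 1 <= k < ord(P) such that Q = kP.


Enumerate multiples of P until we hit Q = (6, 12):
  1P = (9, 9)
  2P = (6, 11)
  3P = (11, 0)
  4P = (6, 12)
Match found at i = 4.

k = 4


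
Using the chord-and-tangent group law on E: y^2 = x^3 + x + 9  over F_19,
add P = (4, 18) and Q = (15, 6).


P != Q, so use the chord formula.
s = (y2 - y1) / (x2 - x1) = (7) / (11) mod 19 = 11
x3 = s^2 - x1 - x2 mod 19 = 11^2 - 4 - 15 = 7
y3 = s (x1 - x3) - y1 mod 19 = 11 * (4 - 7) - 18 = 6

P + Q = (7, 6)


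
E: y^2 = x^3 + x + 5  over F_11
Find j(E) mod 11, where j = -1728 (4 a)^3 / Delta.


Delta = -16(4 a^3 + 27 b^2) mod 11 = 4
-1728 * (4 a)^3 = -1728 * (4*1)^3 mod 11 = 2
j = 2 * 4^(-1) mod 11 = 6

j = 6 (mod 11)


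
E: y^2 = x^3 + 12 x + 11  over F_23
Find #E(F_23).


For each x in F_23, count y with y^2 = x^3 + 12 x + 11 mod 23:
  x = 1: RHS = 1, y in [1, 22]  -> 2 point(s)
  x = 4: RHS = 8, y in [10, 13]  -> 2 point(s)
  x = 5: RHS = 12, y in [9, 14]  -> 2 point(s)
  x = 6: RHS = 0, y in [0]  -> 1 point(s)
  x = 7: RHS = 1, y in [1, 22]  -> 2 point(s)
  x = 10: RHS = 4, y in [2, 21]  -> 2 point(s)
  x = 11: RHS = 2, y in [5, 18]  -> 2 point(s)
  x = 13: RHS = 18, y in [8, 15]  -> 2 point(s)
  x = 14: RHS = 2, y in [5, 18]  -> 2 point(s)
  x = 15: RHS = 1, y in [1, 22]  -> 2 point(s)
  x = 21: RHS = 2, y in [5, 18]  -> 2 point(s)
Affine points: 21. Add the point at infinity: total = 22.

#E(F_23) = 22


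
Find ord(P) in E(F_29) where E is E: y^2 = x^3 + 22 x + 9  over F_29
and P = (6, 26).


Compute successive multiples of P until we hit O:
  1P = (6, 26)
  2P = (16, 7)
  3P = (8, 1)
  4P = (19, 6)
  5P = (11, 4)
  6P = (7, 19)
  7P = (7, 10)
  8P = (11, 25)
  ... (continuing to 13P)
  13P = O

ord(P) = 13


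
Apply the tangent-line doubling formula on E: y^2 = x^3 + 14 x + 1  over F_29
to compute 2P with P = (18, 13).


Doubling: s = (3 x1^2 + a) / (2 y1)
s = (3*18^2 + 14) / (2*13) mod 29 = 0
x3 = s^2 - 2 x1 mod 29 = 0^2 - 2*18 = 22
y3 = s (x1 - x3) - y1 mod 29 = 0 * (18 - 22) - 13 = 16

2P = (22, 16)


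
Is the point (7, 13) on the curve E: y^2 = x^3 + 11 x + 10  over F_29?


Check whether y^2 = x^3 + 11 x + 10 (mod 29) for (x, y) = (7, 13).
LHS: y^2 = 13^2 mod 29 = 24
RHS: x^3 + 11 x + 10 = 7^3 + 11*7 + 10 mod 29 = 24
LHS = RHS

Yes, on the curve


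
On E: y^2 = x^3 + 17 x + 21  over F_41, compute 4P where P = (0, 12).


k = 4 = 100_2 (binary, LSB first: 001)
Double-and-add from P = (0, 12):
  bit 0 = 0: acc unchanged = O
  bit 1 = 0: acc unchanged = O
  bit 2 = 1: acc = O + (30, 15) = (30, 15)

4P = (30, 15)


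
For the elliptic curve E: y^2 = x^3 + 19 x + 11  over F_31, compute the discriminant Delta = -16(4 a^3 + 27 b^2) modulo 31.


4 a^3 + 27 b^2 = 4*19^3 + 27*11^2 = 27436 + 3267 = 30703
Delta = -16 * (30703) = -491248
Delta mod 31 = 9

Delta = 9 (mod 31)


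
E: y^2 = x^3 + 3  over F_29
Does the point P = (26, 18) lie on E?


Check whether y^2 = x^3 + 0 x + 3 (mod 29) for (x, y) = (26, 18).
LHS: y^2 = 18^2 mod 29 = 5
RHS: x^3 + 0 x + 3 = 26^3 + 0*26 + 3 mod 29 = 5
LHS = RHS

Yes, on the curve


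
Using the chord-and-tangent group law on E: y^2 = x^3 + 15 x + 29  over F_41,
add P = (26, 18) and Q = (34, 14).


P != Q, so use the chord formula.
s = (y2 - y1) / (x2 - x1) = (37) / (8) mod 41 = 20
x3 = s^2 - x1 - x2 mod 41 = 20^2 - 26 - 34 = 12
y3 = s (x1 - x3) - y1 mod 41 = 20 * (26 - 12) - 18 = 16

P + Q = (12, 16)


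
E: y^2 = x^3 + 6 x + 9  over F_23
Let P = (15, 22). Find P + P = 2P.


Doubling: s = (3 x1^2 + a) / (2 y1)
s = (3*15^2 + 6) / (2*22) mod 23 = 16
x3 = s^2 - 2 x1 mod 23 = 16^2 - 2*15 = 19
y3 = s (x1 - x3) - y1 mod 23 = 16 * (15 - 19) - 22 = 6

2P = (19, 6)


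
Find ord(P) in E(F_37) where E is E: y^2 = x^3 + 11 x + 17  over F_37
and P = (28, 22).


Compute successive multiples of P until we hit O:
  1P = (28, 22)
  2P = (17, 23)
  3P = (18, 4)
  4P = (12, 29)
  5P = (30, 2)
  6P = (5, 7)
  7P = (11, 10)
  8P = (25, 28)
  ... (continuing to 17P)
  17P = O

ord(P) = 17


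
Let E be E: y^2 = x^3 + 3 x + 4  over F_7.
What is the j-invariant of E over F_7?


Delta = -16(4 a^3 + 27 b^2) mod 7 = 5
-1728 * (4 a)^3 = -1728 * (4*3)^3 mod 7 = 6
j = 6 * 5^(-1) mod 7 = 4

j = 4 (mod 7)


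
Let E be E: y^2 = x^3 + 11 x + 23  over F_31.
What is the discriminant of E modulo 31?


4 a^3 + 27 b^2 = 4*11^3 + 27*23^2 = 5324 + 14283 = 19607
Delta = -16 * (19607) = -313712
Delta mod 31 = 8

Delta = 8 (mod 31)


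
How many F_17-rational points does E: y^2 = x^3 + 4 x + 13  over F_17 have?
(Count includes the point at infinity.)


For each x in F_17, count y with y^2 = x^3 + 4 x + 13 mod 17:
  x = 0: RHS = 13, y in [8, 9]  -> 2 point(s)
  x = 1: RHS = 1, y in [1, 16]  -> 2 point(s)
  x = 3: RHS = 1, y in [1, 16]  -> 2 point(s)
  x = 4: RHS = 8, y in [5, 12]  -> 2 point(s)
  x = 6: RHS = 15, y in [7, 10]  -> 2 point(s)
  x = 8: RHS = 13, y in [8, 9]  -> 2 point(s)
  x = 9: RHS = 13, y in [8, 9]  -> 2 point(s)
  x = 10: RHS = 16, y in [4, 13]  -> 2 point(s)
  x = 12: RHS = 4, y in [2, 15]  -> 2 point(s)
  x = 13: RHS = 1, y in [1, 16]  -> 2 point(s)
  x = 14: RHS = 8, y in [5, 12]  -> 2 point(s)
  x = 16: RHS = 8, y in [5, 12]  -> 2 point(s)
Affine points: 24. Add the point at infinity: total = 25.

#E(F_17) = 25


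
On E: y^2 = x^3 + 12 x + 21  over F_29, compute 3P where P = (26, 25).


k = 3 = 11_2 (binary, LSB first: 11)
Double-and-add from P = (26, 25):
  bit 0 = 1: acc = O + (26, 25) = (26, 25)
  bit 1 = 1: acc = (26, 25) + (13, 24) = (13, 5)

3P = (13, 5)


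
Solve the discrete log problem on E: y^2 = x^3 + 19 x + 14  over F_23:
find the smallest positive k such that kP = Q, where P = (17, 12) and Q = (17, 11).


Enumerate multiples of P until we hit Q = (17, 11):
  1P = (17, 12)
  2P = (18, 22)
  3P = (19, 14)
  4P = (11, 17)
  5P = (4, 4)
  6P = (10, 10)
  7P = (5, 21)
  8P = (3, 12)
  9P = (3, 11)
  10P = (5, 2)
  11P = (10, 13)
  12P = (4, 19)
  13P = (11, 6)
  14P = (19, 9)
  15P = (18, 1)
  16P = (17, 11)
Match found at i = 16.

k = 16


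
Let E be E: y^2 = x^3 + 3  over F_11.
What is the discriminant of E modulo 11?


4 a^3 + 27 b^2 = 4*0^3 + 27*3^2 = 0 + 243 = 243
Delta = -16 * (243) = -3888
Delta mod 11 = 6

Delta = 6 (mod 11)


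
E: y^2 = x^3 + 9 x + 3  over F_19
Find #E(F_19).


For each x in F_19, count y with y^2 = x^3 + 9 x + 3 mod 19:
  x = 3: RHS = 0, y in [0]  -> 1 point(s)
  x = 6: RHS = 7, y in [8, 11]  -> 2 point(s)
  x = 8: RHS = 17, y in [6, 13]  -> 2 point(s)
  x = 14: RHS = 4, y in [2, 17]  -> 2 point(s)
  x = 15: RHS = 17, y in [6, 13]  -> 2 point(s)
  x = 16: RHS = 6, y in [5, 14]  -> 2 point(s)
Affine points: 11. Add the point at infinity: total = 12.

#E(F_19) = 12


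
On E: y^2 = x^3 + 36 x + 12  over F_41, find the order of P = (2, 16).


Compute successive multiples of P until we hit O:
  1P = (2, 16)
  2P = (29, 5)
  3P = (33, 27)
  4P = (15, 27)
  5P = (40, 37)
  6P = (7, 19)
  7P = (34, 14)
  8P = (1, 7)
  ... (continuing to 23P)
  23P = O

ord(P) = 23


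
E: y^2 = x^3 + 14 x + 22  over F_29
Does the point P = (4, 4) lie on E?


Check whether y^2 = x^3 + 14 x + 22 (mod 29) for (x, y) = (4, 4).
LHS: y^2 = 4^2 mod 29 = 16
RHS: x^3 + 14 x + 22 = 4^3 + 14*4 + 22 mod 29 = 26
LHS != RHS

No, not on the curve


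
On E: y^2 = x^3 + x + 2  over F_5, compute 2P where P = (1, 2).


Doubling: s = (3 x1^2 + a) / (2 y1)
s = (3*1^2 + 1) / (2*2) mod 5 = 1
x3 = s^2 - 2 x1 mod 5 = 1^2 - 2*1 = 4
y3 = s (x1 - x3) - y1 mod 5 = 1 * (1 - 4) - 2 = 0

2P = (4, 0)


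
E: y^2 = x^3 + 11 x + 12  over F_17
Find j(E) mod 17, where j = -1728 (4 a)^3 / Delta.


Delta = -16(4 a^3 + 27 b^2) mod 17 = 15
-1728 * (4 a)^3 = -1728 * (4*11)^3 mod 17 = 16
j = 16 * 15^(-1) mod 17 = 9

j = 9 (mod 17)


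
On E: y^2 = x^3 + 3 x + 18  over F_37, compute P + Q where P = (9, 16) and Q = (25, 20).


P != Q, so use the chord formula.
s = (y2 - y1) / (x2 - x1) = (4) / (16) mod 37 = 28
x3 = s^2 - x1 - x2 mod 37 = 28^2 - 9 - 25 = 10
y3 = s (x1 - x3) - y1 mod 37 = 28 * (9 - 10) - 16 = 30

P + Q = (10, 30)


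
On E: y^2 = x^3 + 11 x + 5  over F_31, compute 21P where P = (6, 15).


k = 21 = 10101_2 (binary, LSB first: 10101)
Double-and-add from P = (6, 15):
  bit 0 = 1: acc = O + (6, 15) = (6, 15)
  bit 1 = 0: acc unchanged = (6, 15)
  bit 2 = 1: acc = (6, 15) + (25, 8) = (4, 12)
  bit 3 = 0: acc unchanged = (4, 12)
  bit 4 = 1: acc = (4, 12) + (11, 0) = (24, 9)

21P = (24, 9)


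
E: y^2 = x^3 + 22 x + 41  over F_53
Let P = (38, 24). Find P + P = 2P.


Doubling: s = (3 x1^2 + a) / (2 y1)
s = (3*38^2 + 22) / (2*24) mod 53 = 9
x3 = s^2 - 2 x1 mod 53 = 9^2 - 2*38 = 5
y3 = s (x1 - x3) - y1 mod 53 = 9 * (38 - 5) - 24 = 8

2P = (5, 8)


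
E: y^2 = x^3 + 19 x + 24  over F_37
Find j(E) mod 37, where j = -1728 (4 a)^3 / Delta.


Delta = -16(4 a^3 + 27 b^2) mod 37 = 22
-1728 * (4 a)^3 = -1728 * (4*19)^3 mod 37 = 14
j = 14 * 22^(-1) mod 37 = 4

j = 4 (mod 37)


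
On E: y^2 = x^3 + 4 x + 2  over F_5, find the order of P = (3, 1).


Compute successive multiples of P until we hit O:
  1P = (3, 1)
  2P = (3, 4)
  3P = O

ord(P) = 3


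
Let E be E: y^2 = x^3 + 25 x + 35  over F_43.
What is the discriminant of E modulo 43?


4 a^3 + 27 b^2 = 4*25^3 + 27*35^2 = 62500 + 33075 = 95575
Delta = -16 * (95575) = -1529200
Delta mod 43 = 9

Delta = 9 (mod 43)


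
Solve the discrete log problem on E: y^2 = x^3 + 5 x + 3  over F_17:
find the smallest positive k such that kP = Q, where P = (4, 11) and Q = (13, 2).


Enumerate multiples of P until we hit Q = (13, 2):
  1P = (4, 11)
  2P = (1, 14)
  3P = (13, 15)
  4P = (13, 2)
Match found at i = 4.

k = 4


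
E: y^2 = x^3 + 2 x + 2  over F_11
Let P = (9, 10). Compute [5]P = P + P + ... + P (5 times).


k = 5 = 101_2 (binary, LSB first: 101)
Double-and-add from P = (9, 10):
  bit 0 = 1: acc = O + (9, 10) = (9, 10)
  bit 1 = 0: acc unchanged = (9, 10)
  bit 2 = 1: acc = (9, 10) + (9, 10) = (9, 1)

5P = (9, 1)


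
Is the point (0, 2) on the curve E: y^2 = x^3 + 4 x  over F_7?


Check whether y^2 = x^3 + 4 x + 0 (mod 7) for (x, y) = (0, 2).
LHS: y^2 = 2^2 mod 7 = 4
RHS: x^3 + 4 x + 0 = 0^3 + 4*0 + 0 mod 7 = 0
LHS != RHS

No, not on the curve


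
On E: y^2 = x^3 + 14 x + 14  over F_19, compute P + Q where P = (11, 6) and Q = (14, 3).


P != Q, so use the chord formula.
s = (y2 - y1) / (x2 - x1) = (16) / (3) mod 19 = 18
x3 = s^2 - x1 - x2 mod 19 = 18^2 - 11 - 14 = 14
y3 = s (x1 - x3) - y1 mod 19 = 18 * (11 - 14) - 6 = 16

P + Q = (14, 16)


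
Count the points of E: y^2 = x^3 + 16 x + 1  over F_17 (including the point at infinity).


For each x in F_17, count y with y^2 = x^3 + 16 x + 1 mod 17:
  x = 0: RHS = 1, y in [1, 16]  -> 2 point(s)
  x = 1: RHS = 1, y in [1, 16]  -> 2 point(s)
  x = 3: RHS = 8, y in [5, 12]  -> 2 point(s)
  x = 5: RHS = 2, y in [6, 11]  -> 2 point(s)
  x = 12: RHS = 0, y in [0]  -> 1 point(s)
  x = 13: RHS = 9, y in [3, 14]  -> 2 point(s)
  x = 16: RHS = 1, y in [1, 16]  -> 2 point(s)
Affine points: 13. Add the point at infinity: total = 14.

#E(F_17) = 14


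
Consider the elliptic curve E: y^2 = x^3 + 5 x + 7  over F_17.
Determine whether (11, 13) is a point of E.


Check whether y^2 = x^3 + 5 x + 7 (mod 17) for (x, y) = (11, 13).
LHS: y^2 = 13^2 mod 17 = 16
RHS: x^3 + 5 x + 7 = 11^3 + 5*11 + 7 mod 17 = 16
LHS = RHS

Yes, on the curve


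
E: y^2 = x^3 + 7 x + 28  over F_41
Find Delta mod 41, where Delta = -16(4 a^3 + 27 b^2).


4 a^3 + 27 b^2 = 4*7^3 + 27*28^2 = 1372 + 21168 = 22540
Delta = -16 * (22540) = -360640
Delta mod 41 = 37

Delta = 37 (mod 41)


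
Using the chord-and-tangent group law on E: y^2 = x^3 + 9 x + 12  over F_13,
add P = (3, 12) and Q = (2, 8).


P != Q, so use the chord formula.
s = (y2 - y1) / (x2 - x1) = (9) / (12) mod 13 = 4
x3 = s^2 - x1 - x2 mod 13 = 4^2 - 3 - 2 = 11
y3 = s (x1 - x3) - y1 mod 13 = 4 * (3 - 11) - 12 = 8

P + Q = (11, 8)


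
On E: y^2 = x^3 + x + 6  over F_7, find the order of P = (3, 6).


Compute successive multiples of P until we hit O:
  1P = (3, 6)
  2P = (1, 1)
  3P = (4, 2)
  4P = (2, 4)
  5P = (6, 2)
  6P = (6, 5)
  7P = (2, 3)
  8P = (4, 5)
  ... (continuing to 11P)
  11P = O

ord(P) = 11


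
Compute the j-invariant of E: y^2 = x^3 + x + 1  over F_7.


Delta = -16(4 a^3 + 27 b^2) mod 7 = 1
-1728 * (4 a)^3 = -1728 * (4*1)^3 mod 7 = 1
j = 1 * 1^(-1) mod 7 = 1

j = 1 (mod 7)


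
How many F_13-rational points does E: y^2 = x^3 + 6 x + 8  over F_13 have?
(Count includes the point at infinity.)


For each x in F_13, count y with y^2 = x^3 + 6 x + 8 mod 13:
  x = 3: RHS = 1, y in [1, 12]  -> 2 point(s)
  x = 6: RHS = 0, y in [0]  -> 1 point(s)
  x = 7: RHS = 3, y in [4, 9]  -> 2 point(s)
  x = 8: RHS = 9, y in [3, 10]  -> 2 point(s)
  x = 11: RHS = 1, y in [1, 12]  -> 2 point(s)
  x = 12: RHS = 1, y in [1, 12]  -> 2 point(s)
Affine points: 11. Add the point at infinity: total = 12.

#E(F_13) = 12


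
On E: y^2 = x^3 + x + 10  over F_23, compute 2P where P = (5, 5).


Doubling: s = (3 x1^2 + a) / (2 y1)
s = (3*5^2 + 1) / (2*5) mod 23 = 3
x3 = s^2 - 2 x1 mod 23 = 3^2 - 2*5 = 22
y3 = s (x1 - x3) - y1 mod 23 = 3 * (5 - 22) - 5 = 13

2P = (22, 13)


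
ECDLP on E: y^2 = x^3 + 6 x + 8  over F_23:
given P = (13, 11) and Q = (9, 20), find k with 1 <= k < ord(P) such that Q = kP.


Enumerate multiples of P until we hit Q = (9, 20):
  1P = (13, 11)
  2P = (0, 13)
  3P = (22, 1)
  4P = (4, 2)
  5P = (7, 18)
  6P = (5, 18)
  7P = (9, 20)
Match found at i = 7.

k = 7


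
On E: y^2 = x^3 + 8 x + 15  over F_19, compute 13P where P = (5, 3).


k = 13 = 1101_2 (binary, LSB first: 1011)
Double-and-add from P = (5, 3):
  bit 0 = 1: acc = O + (5, 3) = (5, 3)
  bit 1 = 0: acc unchanged = (5, 3)
  bit 2 = 1: acc = (5, 3) + (2, 1) = (4, 4)
  bit 3 = 1: acc = (4, 4) + (1, 9) = (2, 18)

13P = (2, 18)


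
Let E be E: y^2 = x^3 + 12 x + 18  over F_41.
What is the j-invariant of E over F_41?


Delta = -16(4 a^3 + 27 b^2) mod 41 = 32
-1728 * (4 a)^3 = -1728 * (4*12)^3 mod 41 = 33
j = 33 * 32^(-1) mod 41 = 10

j = 10 (mod 41)


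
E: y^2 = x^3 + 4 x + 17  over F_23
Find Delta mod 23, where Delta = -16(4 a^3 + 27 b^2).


4 a^3 + 27 b^2 = 4*4^3 + 27*17^2 = 256 + 7803 = 8059
Delta = -16 * (8059) = -128944
Delta mod 23 = 17

Delta = 17 (mod 23)


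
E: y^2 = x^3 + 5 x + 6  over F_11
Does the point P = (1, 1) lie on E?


Check whether y^2 = x^3 + 5 x + 6 (mod 11) for (x, y) = (1, 1).
LHS: y^2 = 1^2 mod 11 = 1
RHS: x^3 + 5 x + 6 = 1^3 + 5*1 + 6 mod 11 = 1
LHS = RHS

Yes, on the curve


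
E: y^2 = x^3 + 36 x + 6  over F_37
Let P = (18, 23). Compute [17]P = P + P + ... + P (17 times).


k = 17 = 10001_2 (binary, LSB first: 10001)
Double-and-add from P = (18, 23):
  bit 0 = 1: acc = O + (18, 23) = (18, 23)
  bit 1 = 0: acc unchanged = (18, 23)
  bit 2 = 0: acc unchanged = (18, 23)
  bit 3 = 0: acc unchanged = (18, 23)
  bit 4 = 1: acc = (18, 23) + (10, 21) = (16, 33)

17P = (16, 33)


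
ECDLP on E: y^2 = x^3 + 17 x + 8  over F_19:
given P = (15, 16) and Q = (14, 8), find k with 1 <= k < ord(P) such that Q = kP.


Enumerate multiples of P until we hit Q = (14, 8):
  1P = (15, 16)
  2P = (14, 8)
Match found at i = 2.

k = 2


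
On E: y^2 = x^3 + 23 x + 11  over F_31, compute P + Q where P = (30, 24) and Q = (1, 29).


P != Q, so use the chord formula.
s = (y2 - y1) / (x2 - x1) = (5) / (2) mod 31 = 18
x3 = s^2 - x1 - x2 mod 31 = 18^2 - 30 - 1 = 14
y3 = s (x1 - x3) - y1 mod 31 = 18 * (30 - 14) - 24 = 16

P + Q = (14, 16)


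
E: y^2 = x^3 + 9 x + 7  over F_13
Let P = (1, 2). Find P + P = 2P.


Doubling: s = (3 x1^2 + a) / (2 y1)
s = (3*1^2 + 9) / (2*2) mod 13 = 3
x3 = s^2 - 2 x1 mod 13 = 3^2 - 2*1 = 7
y3 = s (x1 - x3) - y1 mod 13 = 3 * (1 - 7) - 2 = 6

2P = (7, 6)


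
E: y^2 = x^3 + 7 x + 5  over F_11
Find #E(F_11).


For each x in F_11, count y with y^2 = x^3 + 7 x + 5 mod 11:
  x = 0: RHS = 5, y in [4, 7]  -> 2 point(s)
  x = 2: RHS = 5, y in [4, 7]  -> 2 point(s)
  x = 3: RHS = 9, y in [3, 8]  -> 2 point(s)
  x = 4: RHS = 9, y in [3, 8]  -> 2 point(s)
  x = 5: RHS = 0, y in [0]  -> 1 point(s)
  x = 7: RHS = 1, y in [1, 10]  -> 2 point(s)
  x = 8: RHS = 1, y in [1, 10]  -> 2 point(s)
  x = 9: RHS = 5, y in [4, 7]  -> 2 point(s)
Affine points: 15. Add the point at infinity: total = 16.

#E(F_11) = 16


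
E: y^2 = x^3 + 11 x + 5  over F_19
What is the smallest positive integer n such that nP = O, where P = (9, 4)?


Compute successive multiples of P until we hit O:
  1P = (9, 4)
  2P = (8, 4)
  3P = (2, 15)
  4P = (0, 9)
  5P = (15, 12)
  6P = (1, 13)
  7P = (7, 8)
  8P = (7, 11)
  ... (continuing to 15P)
  15P = O

ord(P) = 15


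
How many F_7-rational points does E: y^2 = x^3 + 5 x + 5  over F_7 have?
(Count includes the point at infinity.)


For each x in F_7, count y with y^2 = x^3 + 5 x + 5 mod 7:
  x = 1: RHS = 4, y in [2, 5]  -> 2 point(s)
  x = 2: RHS = 2, y in [3, 4]  -> 2 point(s)
  x = 5: RHS = 1, y in [1, 6]  -> 2 point(s)
Affine points: 6. Add the point at infinity: total = 7.

#E(F_7) = 7


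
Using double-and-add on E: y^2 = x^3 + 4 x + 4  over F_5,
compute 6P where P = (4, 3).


k = 6 = 110_2 (binary, LSB first: 011)
Double-and-add from P = (4, 3):
  bit 0 = 0: acc unchanged = O
  bit 1 = 1: acc = O + (1, 3) = (1, 3)
  bit 2 = 1: acc = (1, 3) + (2, 0) = (1, 2)

6P = (1, 2)


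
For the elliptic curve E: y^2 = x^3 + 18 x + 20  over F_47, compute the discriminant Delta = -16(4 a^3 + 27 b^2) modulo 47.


4 a^3 + 27 b^2 = 4*18^3 + 27*20^2 = 23328 + 10800 = 34128
Delta = -16 * (34128) = -546048
Delta mod 47 = 45

Delta = 45 (mod 47)


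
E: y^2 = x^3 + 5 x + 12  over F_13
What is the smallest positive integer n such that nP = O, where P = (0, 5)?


Compute successive multiples of P until we hit O:
  1P = (0, 5)
  2P = (10, 3)
  3P = (2, 11)
  4P = (7, 0)
  5P = (2, 2)
  6P = (10, 10)
  7P = (0, 8)
  8P = O

ord(P) = 8


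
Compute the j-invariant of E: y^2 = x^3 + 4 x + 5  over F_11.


Delta = -16(4 a^3 + 27 b^2) mod 11 = 9
-1728 * (4 a)^3 = -1728 * (4*4)^3 mod 11 = 7
j = 7 * 9^(-1) mod 11 = 2

j = 2 (mod 11)


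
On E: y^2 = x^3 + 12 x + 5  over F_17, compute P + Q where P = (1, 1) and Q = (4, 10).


P != Q, so use the chord formula.
s = (y2 - y1) / (x2 - x1) = (9) / (3) mod 17 = 3
x3 = s^2 - x1 - x2 mod 17 = 3^2 - 1 - 4 = 4
y3 = s (x1 - x3) - y1 mod 17 = 3 * (1 - 4) - 1 = 7

P + Q = (4, 7)


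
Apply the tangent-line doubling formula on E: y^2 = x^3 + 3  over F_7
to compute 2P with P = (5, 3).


Doubling: s = (3 x1^2 + a) / (2 y1)
s = (3*5^2 + 0) / (2*3) mod 7 = 2
x3 = s^2 - 2 x1 mod 7 = 2^2 - 2*5 = 1
y3 = s (x1 - x3) - y1 mod 7 = 2 * (5 - 1) - 3 = 5

2P = (1, 5)


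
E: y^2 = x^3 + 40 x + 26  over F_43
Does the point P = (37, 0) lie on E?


Check whether y^2 = x^3 + 40 x + 26 (mod 43) for (x, y) = (37, 0).
LHS: y^2 = 0^2 mod 43 = 0
RHS: x^3 + 40 x + 26 = 37^3 + 40*37 + 26 mod 43 = 0
LHS = RHS

Yes, on the curve


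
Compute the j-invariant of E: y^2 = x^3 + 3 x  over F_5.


Delta = -16(4 a^3 + 27 b^2) mod 5 = 2
-1728 * (4 a)^3 = -1728 * (4*3)^3 mod 5 = 1
j = 1 * 2^(-1) mod 5 = 3

j = 3 (mod 5)


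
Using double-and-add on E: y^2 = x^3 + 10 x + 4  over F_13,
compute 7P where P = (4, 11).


k = 7 = 111_2 (binary, LSB first: 111)
Double-and-add from P = (4, 11):
  bit 0 = 1: acc = O + (4, 11) = (4, 11)
  bit 1 = 1: acc = (4, 11) + (4, 2) = O
  bit 2 = 1: acc = O + (4, 11) = (4, 11)

7P = (4, 11)


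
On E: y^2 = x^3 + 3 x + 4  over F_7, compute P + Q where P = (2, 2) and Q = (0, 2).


P != Q, so use the chord formula.
s = (y2 - y1) / (x2 - x1) = (0) / (5) mod 7 = 0
x3 = s^2 - x1 - x2 mod 7 = 0^2 - 2 - 0 = 5
y3 = s (x1 - x3) - y1 mod 7 = 0 * (2 - 5) - 2 = 5

P + Q = (5, 5)


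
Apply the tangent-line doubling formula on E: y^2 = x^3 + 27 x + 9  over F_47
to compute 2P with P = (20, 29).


Doubling: s = (3 x1^2 + a) / (2 y1)
s = (3*20^2 + 27) / (2*29) mod 47 = 9
x3 = s^2 - 2 x1 mod 47 = 9^2 - 2*20 = 41
y3 = s (x1 - x3) - y1 mod 47 = 9 * (20 - 41) - 29 = 17

2P = (41, 17)


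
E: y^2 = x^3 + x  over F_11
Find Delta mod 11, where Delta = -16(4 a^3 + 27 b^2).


4 a^3 + 27 b^2 = 4*1^3 + 27*0^2 = 4 + 0 = 4
Delta = -16 * (4) = -64
Delta mod 11 = 2

Delta = 2 (mod 11)


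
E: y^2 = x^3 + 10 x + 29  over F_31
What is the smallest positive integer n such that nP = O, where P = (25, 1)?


Compute successive multiples of P until we hit O:
  1P = (25, 1)
  2P = (21, 18)
  3P = (5, 7)
  4P = (20, 13)
  5P = (24, 9)
  6P = (15, 12)
  7P = (26, 28)
  8P = (27, 7)
  ... (continuing to 38P)
  38P = O

ord(P) = 38


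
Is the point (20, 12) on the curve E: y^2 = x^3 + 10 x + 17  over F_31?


Check whether y^2 = x^3 + 10 x + 17 (mod 31) for (x, y) = (20, 12).
LHS: y^2 = 12^2 mod 31 = 20
RHS: x^3 + 10 x + 17 = 20^3 + 10*20 + 17 mod 31 = 2
LHS != RHS

No, not on the curve


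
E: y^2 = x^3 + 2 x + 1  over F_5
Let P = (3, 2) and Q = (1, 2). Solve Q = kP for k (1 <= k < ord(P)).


Enumerate multiples of P until we hit Q = (1, 2):
  1P = (3, 2)
  2P = (0, 1)
  3P = (1, 2)
Match found at i = 3.

k = 3


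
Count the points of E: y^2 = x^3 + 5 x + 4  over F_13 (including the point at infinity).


For each x in F_13, count y with y^2 = x^3 + 5 x + 4 mod 13:
  x = 0: RHS = 4, y in [2, 11]  -> 2 point(s)
  x = 1: RHS = 10, y in [6, 7]  -> 2 point(s)
  x = 2: RHS = 9, y in [3, 10]  -> 2 point(s)
  x = 4: RHS = 10, y in [6, 7]  -> 2 point(s)
  x = 6: RHS = 3, y in [4, 9]  -> 2 point(s)
  x = 8: RHS = 10, y in [6, 7]  -> 2 point(s)
  x = 10: RHS = 1, y in [1, 12]  -> 2 point(s)
  x = 11: RHS = 12, y in [5, 8]  -> 2 point(s)
Affine points: 16. Add the point at infinity: total = 17.

#E(F_13) = 17


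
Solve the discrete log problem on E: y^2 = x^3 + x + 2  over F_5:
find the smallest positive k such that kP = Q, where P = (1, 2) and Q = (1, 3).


Enumerate multiples of P until we hit Q = (1, 3):
  1P = (1, 2)
  2P = (4, 0)
  3P = (1, 3)
Match found at i = 3.

k = 3


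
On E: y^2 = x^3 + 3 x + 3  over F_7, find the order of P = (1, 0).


Compute successive multiples of P until we hit O:
  1P = (1, 0)
  2P = O

ord(P) = 2


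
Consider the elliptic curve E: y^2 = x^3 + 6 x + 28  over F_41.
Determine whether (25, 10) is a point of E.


Check whether y^2 = x^3 + 6 x + 28 (mod 41) for (x, y) = (25, 10).
LHS: y^2 = 10^2 mod 41 = 18
RHS: x^3 + 6 x + 28 = 25^3 + 6*25 + 28 mod 41 = 18
LHS = RHS

Yes, on the curve


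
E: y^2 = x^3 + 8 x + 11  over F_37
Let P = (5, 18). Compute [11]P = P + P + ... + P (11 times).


k = 11 = 1011_2 (binary, LSB first: 1101)
Double-and-add from P = (5, 18):
  bit 0 = 1: acc = O + (5, 18) = (5, 18)
  bit 1 = 1: acc = (5, 18) + (34, 21) = (23, 35)
  bit 2 = 0: acc unchanged = (23, 35)
  bit 3 = 1: acc = (23, 35) + (0, 23) = (17, 18)

11P = (17, 18)


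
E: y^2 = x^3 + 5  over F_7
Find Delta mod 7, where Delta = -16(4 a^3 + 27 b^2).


4 a^3 + 27 b^2 = 4*0^3 + 27*5^2 = 0 + 675 = 675
Delta = -16 * (675) = -10800
Delta mod 7 = 1

Delta = 1 (mod 7)


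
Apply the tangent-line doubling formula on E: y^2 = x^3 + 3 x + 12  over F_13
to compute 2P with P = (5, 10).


Doubling: s = (3 x1^2 + a) / (2 y1)
s = (3*5^2 + 3) / (2*10) mod 13 = 0
x3 = s^2 - 2 x1 mod 13 = 0^2 - 2*5 = 3
y3 = s (x1 - x3) - y1 mod 13 = 0 * (5 - 3) - 10 = 3

2P = (3, 3)


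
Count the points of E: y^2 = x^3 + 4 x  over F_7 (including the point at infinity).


For each x in F_7, count y with y^2 = x^3 + 4 x + 0 mod 7:
  x = 0: RHS = 0, y in [0]  -> 1 point(s)
  x = 2: RHS = 2, y in [3, 4]  -> 2 point(s)
  x = 3: RHS = 4, y in [2, 5]  -> 2 point(s)
  x = 6: RHS = 2, y in [3, 4]  -> 2 point(s)
Affine points: 7. Add the point at infinity: total = 8.

#E(F_7) = 8


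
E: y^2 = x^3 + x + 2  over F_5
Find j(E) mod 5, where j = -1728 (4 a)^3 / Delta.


Delta = -16(4 a^3 + 27 b^2) mod 5 = 3
-1728 * (4 a)^3 = -1728 * (4*1)^3 mod 5 = 3
j = 3 * 3^(-1) mod 5 = 1

j = 1 (mod 5)


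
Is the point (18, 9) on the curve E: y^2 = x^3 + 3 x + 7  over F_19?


Check whether y^2 = x^3 + 3 x + 7 (mod 19) for (x, y) = (18, 9).
LHS: y^2 = 9^2 mod 19 = 5
RHS: x^3 + 3 x + 7 = 18^3 + 3*18 + 7 mod 19 = 3
LHS != RHS

No, not on the curve


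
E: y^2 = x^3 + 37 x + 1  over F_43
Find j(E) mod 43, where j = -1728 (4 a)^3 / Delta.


Delta = -16(4 a^3 + 27 b^2) mod 43 = 19
-1728 * (4 a)^3 = -1728 * (4*37)^3 mod 43 = 39
j = 39 * 19^(-1) mod 43 = 36

j = 36 (mod 43)


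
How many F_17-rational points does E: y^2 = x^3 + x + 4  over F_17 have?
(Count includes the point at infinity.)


For each x in F_17, count y with y^2 = x^3 + 1 x + 4 mod 17:
  x = 0: RHS = 4, y in [2, 15]  -> 2 point(s)
  x = 3: RHS = 0, y in [0]  -> 1 point(s)
  x = 4: RHS = 4, y in [2, 15]  -> 2 point(s)
  x = 5: RHS = 15, y in [7, 10]  -> 2 point(s)
  x = 13: RHS = 4, y in [2, 15]  -> 2 point(s)
  x = 14: RHS = 8, y in [5, 12]  -> 2 point(s)
  x = 16: RHS = 2, y in [6, 11]  -> 2 point(s)
Affine points: 13. Add the point at infinity: total = 14.

#E(F_17) = 14


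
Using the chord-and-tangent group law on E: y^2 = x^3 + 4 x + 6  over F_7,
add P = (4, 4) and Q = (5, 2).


P != Q, so use the chord formula.
s = (y2 - y1) / (x2 - x1) = (5) / (1) mod 7 = 5
x3 = s^2 - x1 - x2 mod 7 = 5^2 - 4 - 5 = 2
y3 = s (x1 - x3) - y1 mod 7 = 5 * (4 - 2) - 4 = 6

P + Q = (2, 6)


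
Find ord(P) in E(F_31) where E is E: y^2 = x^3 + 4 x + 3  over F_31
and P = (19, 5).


Compute successive multiples of P until we hit O:
  1P = (19, 5)
  2P = (29, 24)
  3P = (8, 19)
  4P = (11, 13)
  5P = (2, 9)
  6P = (24, 29)
  7P = (16, 28)
  8P = (10, 19)
  ... (continuing to 27P)
  27P = O

ord(P) = 27


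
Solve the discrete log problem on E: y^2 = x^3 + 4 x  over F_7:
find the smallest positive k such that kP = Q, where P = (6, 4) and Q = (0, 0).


Enumerate multiples of P until we hit Q = (0, 0):
  1P = (6, 4)
  2P = (2, 3)
  3P = (3, 2)
  4P = (0, 0)
Match found at i = 4.

k = 4


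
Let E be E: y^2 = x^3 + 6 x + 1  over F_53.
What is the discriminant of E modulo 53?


4 a^3 + 27 b^2 = 4*6^3 + 27*1^2 = 864 + 27 = 891
Delta = -16 * (891) = -14256
Delta mod 53 = 1

Delta = 1 (mod 53)


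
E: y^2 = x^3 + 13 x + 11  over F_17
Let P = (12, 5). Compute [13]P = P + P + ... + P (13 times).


k = 13 = 1101_2 (binary, LSB first: 1011)
Double-and-add from P = (12, 5):
  bit 0 = 1: acc = O + (12, 5) = (12, 5)
  bit 1 = 0: acc unchanged = (12, 5)
  bit 2 = 1: acc = (12, 5) + (8, 7) = (10, 11)
  bit 3 = 1: acc = (10, 11) + (3, 14) = (8, 10)

13P = (8, 10)


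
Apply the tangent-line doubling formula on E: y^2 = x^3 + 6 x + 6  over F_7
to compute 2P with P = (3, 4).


Doubling: s = (3 x1^2 + a) / (2 y1)
s = (3*3^2 + 6) / (2*4) mod 7 = 5
x3 = s^2 - 2 x1 mod 7 = 5^2 - 2*3 = 5
y3 = s (x1 - x3) - y1 mod 7 = 5 * (3 - 5) - 4 = 0

2P = (5, 0)


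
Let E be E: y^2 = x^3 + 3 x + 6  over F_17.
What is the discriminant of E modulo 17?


4 a^3 + 27 b^2 = 4*3^3 + 27*6^2 = 108 + 972 = 1080
Delta = -16 * (1080) = -17280
Delta mod 17 = 9

Delta = 9 (mod 17)


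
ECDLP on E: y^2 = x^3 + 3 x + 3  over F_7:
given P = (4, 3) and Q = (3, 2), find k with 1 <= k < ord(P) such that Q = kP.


Enumerate multiples of P until we hit Q = (3, 2):
  1P = (4, 3)
  2P = (3, 2)
Match found at i = 2.

k = 2


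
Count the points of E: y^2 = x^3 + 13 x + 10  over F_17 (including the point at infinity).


For each x in F_17, count y with y^2 = x^3 + 13 x + 10 mod 17:
  x = 3: RHS = 8, y in [5, 12]  -> 2 point(s)
  x = 5: RHS = 13, y in [8, 9]  -> 2 point(s)
  x = 6: RHS = 15, y in [7, 10]  -> 2 point(s)
  x = 7: RHS = 2, y in [6, 11]  -> 2 point(s)
  x = 10: RHS = 1, y in [1, 16]  -> 2 point(s)
  x = 13: RHS = 13, y in [8, 9]  -> 2 point(s)
  x = 16: RHS = 13, y in [8, 9]  -> 2 point(s)
Affine points: 14. Add the point at infinity: total = 15.

#E(F_17) = 15


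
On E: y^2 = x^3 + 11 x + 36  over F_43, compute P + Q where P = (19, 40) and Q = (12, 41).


P != Q, so use the chord formula.
s = (y2 - y1) / (x2 - x1) = (1) / (36) mod 43 = 6
x3 = s^2 - x1 - x2 mod 43 = 6^2 - 19 - 12 = 5
y3 = s (x1 - x3) - y1 mod 43 = 6 * (19 - 5) - 40 = 1

P + Q = (5, 1)


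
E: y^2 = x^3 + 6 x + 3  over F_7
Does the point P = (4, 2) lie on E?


Check whether y^2 = x^3 + 6 x + 3 (mod 7) for (x, y) = (4, 2).
LHS: y^2 = 2^2 mod 7 = 4
RHS: x^3 + 6 x + 3 = 4^3 + 6*4 + 3 mod 7 = 0
LHS != RHS

No, not on the curve


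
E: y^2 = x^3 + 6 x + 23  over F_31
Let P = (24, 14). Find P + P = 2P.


Doubling: s = (3 x1^2 + a) / (2 y1)
s = (3*24^2 + 6) / (2*14) mod 31 = 11
x3 = s^2 - 2 x1 mod 31 = 11^2 - 2*24 = 11
y3 = s (x1 - x3) - y1 mod 31 = 11 * (24 - 11) - 14 = 5

2P = (11, 5)


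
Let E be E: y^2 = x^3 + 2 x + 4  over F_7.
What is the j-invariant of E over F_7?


Delta = -16(4 a^3 + 27 b^2) mod 7 = 3
-1728 * (4 a)^3 = -1728 * (4*2)^3 mod 7 = 1
j = 1 * 3^(-1) mod 7 = 5

j = 5 (mod 7)


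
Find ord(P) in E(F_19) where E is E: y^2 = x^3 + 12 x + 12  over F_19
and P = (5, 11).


Compute successive multiples of P until we hit O:
  1P = (5, 11)
  2P = (14, 13)
  3P = (16, 14)
  4P = (2, 14)
  5P = (13, 16)
  6P = (10, 12)
  7P = (1, 5)
  8P = (1, 14)
  ... (continuing to 15P)
  15P = O

ord(P) = 15


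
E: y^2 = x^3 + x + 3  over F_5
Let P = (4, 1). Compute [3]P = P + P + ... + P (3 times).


k = 3 = 11_2 (binary, LSB first: 11)
Double-and-add from P = (4, 1):
  bit 0 = 1: acc = O + (4, 1) = (4, 1)
  bit 1 = 1: acc = (4, 1) + (1, 0) = (4, 4)

3P = (4, 4)


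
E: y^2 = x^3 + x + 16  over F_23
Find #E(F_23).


For each x in F_23, count y with y^2 = x^3 + 1 x + 16 mod 23:
  x = 0: RHS = 16, y in [4, 19]  -> 2 point(s)
  x = 1: RHS = 18, y in [8, 15]  -> 2 point(s)
  x = 2: RHS = 3, y in [7, 16]  -> 2 point(s)
  x = 3: RHS = 0, y in [0]  -> 1 point(s)
  x = 5: RHS = 8, y in [10, 13]  -> 2 point(s)
  x = 6: RHS = 8, y in [10, 13]  -> 2 point(s)
  x = 9: RHS = 18, y in [8, 15]  -> 2 point(s)
  x = 11: RHS = 1, y in [1, 22]  -> 2 point(s)
  x = 12: RHS = 8, y in [10, 13]  -> 2 point(s)
  x = 13: RHS = 18, y in [8, 15]  -> 2 point(s)
  x = 15: RHS = 2, y in [5, 18]  -> 2 point(s)
  x = 17: RHS = 1, y in [1, 22]  -> 2 point(s)
  x = 18: RHS = 1, y in [1, 22]  -> 2 point(s)
  x = 20: RHS = 9, y in [3, 20]  -> 2 point(s)
  x = 21: RHS = 6, y in [11, 12]  -> 2 point(s)
Affine points: 29. Add the point at infinity: total = 30.

#E(F_23) = 30


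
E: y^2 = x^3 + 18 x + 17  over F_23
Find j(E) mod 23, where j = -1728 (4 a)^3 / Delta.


Delta = -16(4 a^3 + 27 b^2) mod 23 = 15
-1728 * (4 a)^3 = -1728 * (4*18)^3 mod 23 = 11
j = 11 * 15^(-1) mod 23 = 13

j = 13 (mod 23)


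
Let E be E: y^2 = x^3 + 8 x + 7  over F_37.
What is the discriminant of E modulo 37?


4 a^3 + 27 b^2 = 4*8^3 + 27*7^2 = 2048 + 1323 = 3371
Delta = -16 * (3371) = -53936
Delta mod 37 = 10

Delta = 10 (mod 37)


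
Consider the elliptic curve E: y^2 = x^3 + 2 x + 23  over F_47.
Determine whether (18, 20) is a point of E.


Check whether y^2 = x^3 + 2 x + 23 (mod 47) for (x, y) = (18, 20).
LHS: y^2 = 20^2 mod 47 = 24
RHS: x^3 + 2 x + 23 = 18^3 + 2*18 + 23 mod 47 = 16
LHS != RHS

No, not on the curve


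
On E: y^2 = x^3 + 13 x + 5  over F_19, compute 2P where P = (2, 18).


Doubling: s = (3 x1^2 + a) / (2 y1)
s = (3*2^2 + 13) / (2*18) mod 19 = 16
x3 = s^2 - 2 x1 mod 19 = 16^2 - 2*2 = 5
y3 = s (x1 - x3) - y1 mod 19 = 16 * (2 - 5) - 18 = 10

2P = (5, 10)


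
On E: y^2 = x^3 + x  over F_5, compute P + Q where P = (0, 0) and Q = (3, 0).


P != Q, so use the chord formula.
s = (y2 - y1) / (x2 - x1) = (0) / (3) mod 5 = 0
x3 = s^2 - x1 - x2 mod 5 = 0^2 - 0 - 3 = 2
y3 = s (x1 - x3) - y1 mod 5 = 0 * (0 - 2) - 0 = 0

P + Q = (2, 0)


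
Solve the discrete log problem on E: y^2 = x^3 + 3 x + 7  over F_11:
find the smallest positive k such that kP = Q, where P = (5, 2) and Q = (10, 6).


Enumerate multiples of P until we hit Q = (10, 6):
  1P = (5, 2)
  2P = (10, 5)
  3P = (10, 6)
Match found at i = 3.

k = 3


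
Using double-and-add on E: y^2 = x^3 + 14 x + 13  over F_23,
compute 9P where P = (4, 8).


k = 9 = 1001_2 (binary, LSB first: 1001)
Double-and-add from P = (4, 8):
  bit 0 = 1: acc = O + (4, 8) = (4, 8)
  bit 1 = 0: acc unchanged = (4, 8)
  bit 2 = 0: acc unchanged = (4, 8)
  bit 3 = 1: acc = (4, 8) + (21, 0) = (10, 7)

9P = (10, 7)


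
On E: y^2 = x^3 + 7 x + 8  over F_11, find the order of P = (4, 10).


Compute successive multiples of P until we hit O:
  1P = (4, 10)
  2P = (3, 1)
  3P = (8, 9)
  4P = (8, 2)
  5P = (3, 10)
  6P = (4, 1)
  7P = O

ord(P) = 7


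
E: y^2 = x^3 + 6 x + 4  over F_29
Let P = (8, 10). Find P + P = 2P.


Doubling: s = (3 x1^2 + a) / (2 y1)
s = (3*8^2 + 6) / (2*10) mod 29 = 7
x3 = s^2 - 2 x1 mod 29 = 7^2 - 2*8 = 4
y3 = s (x1 - x3) - y1 mod 29 = 7 * (8 - 4) - 10 = 18

2P = (4, 18)


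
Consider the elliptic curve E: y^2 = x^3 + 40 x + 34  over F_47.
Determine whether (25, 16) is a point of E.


Check whether y^2 = x^3 + 40 x + 34 (mod 47) for (x, y) = (25, 16).
LHS: y^2 = 16^2 mod 47 = 21
RHS: x^3 + 40 x + 34 = 25^3 + 40*25 + 34 mod 47 = 21
LHS = RHS

Yes, on the curve


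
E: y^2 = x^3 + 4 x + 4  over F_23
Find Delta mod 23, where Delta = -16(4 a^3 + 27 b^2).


4 a^3 + 27 b^2 = 4*4^3 + 27*4^2 = 256 + 432 = 688
Delta = -16 * (688) = -11008
Delta mod 23 = 9

Delta = 9 (mod 23)


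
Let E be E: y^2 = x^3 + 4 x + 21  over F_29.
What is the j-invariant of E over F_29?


Delta = -16(4 a^3 + 27 b^2) mod 29 = 11
-1728 * (4 a)^3 = -1728 * (4*4)^3 mod 29 = 26
j = 26 * 11^(-1) mod 29 = 5

j = 5 (mod 29)


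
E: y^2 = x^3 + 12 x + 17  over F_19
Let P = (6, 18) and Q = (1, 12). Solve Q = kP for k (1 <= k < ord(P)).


Enumerate multiples of P until we hit Q = (1, 12):
  1P = (6, 18)
  2P = (16, 12)
  3P = (8, 6)
  4P = (3, 2)
  5P = (11, 6)
  6P = (7, 11)
  7P = (17, 2)
  8P = (0, 13)
  9P = (10, 4)
  10P = (1, 12)
Match found at i = 10.

k = 10


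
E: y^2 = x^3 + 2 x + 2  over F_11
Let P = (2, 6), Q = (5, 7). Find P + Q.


P != Q, so use the chord formula.
s = (y2 - y1) / (x2 - x1) = (1) / (3) mod 11 = 4
x3 = s^2 - x1 - x2 mod 11 = 4^2 - 2 - 5 = 9
y3 = s (x1 - x3) - y1 mod 11 = 4 * (2 - 9) - 6 = 10

P + Q = (9, 10)


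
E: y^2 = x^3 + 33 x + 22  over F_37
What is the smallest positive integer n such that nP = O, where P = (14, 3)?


Compute successive multiples of P until we hit O:
  1P = (14, 3)
  2P = (19, 16)
  3P = (30, 22)
  4P = (33, 23)
  5P = (36, 5)
  6P = (13, 24)
  7P = (7, 35)
  8P = (15, 28)
  ... (continuing to 20P)
  20P = O

ord(P) = 20


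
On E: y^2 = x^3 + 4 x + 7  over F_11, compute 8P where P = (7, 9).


k = 8 = 1000_2 (binary, LSB first: 0001)
Double-and-add from P = (7, 9):
  bit 0 = 0: acc unchanged = O
  bit 1 = 0: acc unchanged = O
  bit 2 = 0: acc unchanged = O
  bit 3 = 1: acc = O + (5, 8) = (5, 8)

8P = (5, 8)


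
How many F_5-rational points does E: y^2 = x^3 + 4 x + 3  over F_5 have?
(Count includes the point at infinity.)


For each x in F_5, count y with y^2 = x^3 + 4 x + 3 mod 5:
  x = 2: RHS = 4, y in [2, 3]  -> 2 point(s)
Affine points: 2. Add the point at infinity: total = 3.

#E(F_5) = 3
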